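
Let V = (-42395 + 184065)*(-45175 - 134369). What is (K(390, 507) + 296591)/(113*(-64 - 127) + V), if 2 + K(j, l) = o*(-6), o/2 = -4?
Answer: -296637/25436020063 ≈ -1.1662e-5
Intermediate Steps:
o = -8 (o = 2*(-4) = -8)
K(j, l) = 46 (K(j, l) = -2 - 8*(-6) = -2 + 48 = 46)
V = -25435998480 (V = 141670*(-179544) = -25435998480)
(K(390, 507) + 296591)/(113*(-64 - 127) + V) = (46 + 296591)/(113*(-64 - 127) - 25435998480) = 296637/(113*(-191) - 25435998480) = 296637/(-21583 - 25435998480) = 296637/(-25436020063) = 296637*(-1/25436020063) = -296637/25436020063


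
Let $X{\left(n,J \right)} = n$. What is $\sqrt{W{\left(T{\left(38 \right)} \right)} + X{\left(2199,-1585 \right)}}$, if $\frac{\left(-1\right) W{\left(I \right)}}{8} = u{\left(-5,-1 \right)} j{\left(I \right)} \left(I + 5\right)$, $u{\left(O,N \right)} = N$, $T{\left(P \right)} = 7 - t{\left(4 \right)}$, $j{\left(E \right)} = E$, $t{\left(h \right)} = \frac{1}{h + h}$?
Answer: $\frac{\sqrt{45634}}{4} \approx 53.405$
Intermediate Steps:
$t{\left(h \right)} = \frac{1}{2 h}$
$T{\left(P \right)} = \frac{55}{8}$ ($T{\left(P \right)} = 7 - \frac{1}{2 \cdot 4} = 7 - \frac{1}{2} \cdot \frac{1}{4} = 7 - \frac{1}{8} = \frac{55}{8}$)
$W{\left(I \right)} = 8 I \left(5 + I\right)$ ($W{\left(I \right)} = - 8 - I \left(I + 5\right) = - 8 - I \left(5 + I\right) = - 8 \left(- I \left(5 + I\right)\right) = 8 I \left(5 + I\right)$)
$\sqrt{W{\left(T{\left(38 \right)} \right)} + X{\left(2199,-1585 \right)}} = \sqrt{8 \cdot \frac{55}{8} \left(5 + \frac{55}{8}\right) + 2199} = \sqrt{8 \cdot \frac{55}{8} \cdot \frac{95}{8} + 2199} = \sqrt{\frac{5225}{8} + 2199} = \sqrt{\frac{22817}{8}} = \frac{\sqrt{45634}}{4}$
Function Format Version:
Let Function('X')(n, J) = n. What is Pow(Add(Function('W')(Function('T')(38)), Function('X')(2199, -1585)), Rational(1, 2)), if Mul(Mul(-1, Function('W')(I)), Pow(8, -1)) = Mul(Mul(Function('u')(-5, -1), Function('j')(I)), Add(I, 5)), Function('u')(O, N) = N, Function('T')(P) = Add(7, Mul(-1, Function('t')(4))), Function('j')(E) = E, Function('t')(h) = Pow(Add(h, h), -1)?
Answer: Mul(Rational(1, 4), Pow(45634, Rational(1, 2))) ≈ 53.405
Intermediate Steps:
Function('t')(h) = Mul(Rational(1, 2), Pow(h, -1)) (Function('t')(h) = Pow(Mul(2, h), -1) = Mul(Rational(1, 2), Pow(h, -1)))
Function('T')(P) = Rational(55, 8) (Function('T')(P) = Add(7, Mul(-1, Mul(Rational(1, 2), Pow(4, -1)))) = Add(7, Mul(-1, Mul(Rational(1, 2), Rational(1, 4)))) = Add(7, Mul(-1, Rational(1, 8))) = Add(7, Rational(-1, 8)) = Rational(55, 8))
Function('W')(I) = Mul(8, I, Add(5, I)) (Function('W')(I) = Mul(-8, Mul(Mul(-1, I), Add(I, 5))) = Mul(-8, Mul(Mul(-1, I), Add(5, I))) = Mul(-8, Mul(-1, I, Add(5, I))) = Mul(8, I, Add(5, I)))
Pow(Add(Function('W')(Function('T')(38)), Function('X')(2199, -1585)), Rational(1, 2)) = Pow(Add(Mul(8, Rational(55, 8), Add(5, Rational(55, 8))), 2199), Rational(1, 2)) = Pow(Add(Mul(8, Rational(55, 8), Rational(95, 8)), 2199), Rational(1, 2)) = Pow(Add(Rational(5225, 8), 2199), Rational(1, 2)) = Pow(Rational(22817, 8), Rational(1, 2)) = Mul(Rational(1, 4), Pow(45634, Rational(1, 2)))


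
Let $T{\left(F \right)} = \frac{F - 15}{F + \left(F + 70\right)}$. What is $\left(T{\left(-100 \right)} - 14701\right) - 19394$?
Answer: $- \frac{886447}{26} \approx -34094.0$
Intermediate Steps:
$T{\left(F \right)} = \frac{-15 + F}{70 + 2 F}$ ($T{\left(F \right)} = \frac{-15 + F}{F + \left(70 + F\right)} = \frac{-15 + F}{70 + 2 F}$)
$\left(T{\left(-100 \right)} - 14701\right) - 19394 = \left(\frac{-15 - 100}{2 \left(35 - 100\right)} - 14701\right) - 19394 = \left(\frac{1}{2} \frac{1}{-65} \left(-115\right) - 14701\right) - 19394 = \left(\frac{1}{2} \left(- \frac{1}{65}\right) \left(-115\right) - 14701\right) - 19394 = \left(\frac{23}{26} - 14701\right) - 19394 = - \frac{382203}{26} - 19394 = - \frac{886447}{26}$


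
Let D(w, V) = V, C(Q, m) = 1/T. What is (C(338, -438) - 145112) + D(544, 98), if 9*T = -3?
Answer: -145017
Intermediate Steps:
T = -⅓ (T = (⅑)*(-3) = -⅓ ≈ -0.33333)
C(Q, m) = -3 (C(Q, m) = 1/(-⅓) = -3)
(C(338, -438) - 145112) + D(544, 98) = (-3 - 145112) + 98 = -145115 + 98 = -145017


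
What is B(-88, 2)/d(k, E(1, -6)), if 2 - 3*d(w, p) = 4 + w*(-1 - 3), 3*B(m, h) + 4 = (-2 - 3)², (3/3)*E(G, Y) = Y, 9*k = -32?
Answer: -189/146 ≈ -1.2945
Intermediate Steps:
k = -32/9 (k = (⅑)*(-32) = -32/9 ≈ -3.5556)
E(G, Y) = Y
B(m, h) = 7 (B(m, h) = -4/3 + (-2 - 3)²/3 = -4/3 + (⅓)*(-5)² = -4/3 + (⅓)*25 = -4/3 + 25/3 = 7)
d(w, p) = -⅔ + 4*w/3 (d(w, p) = ⅔ - (4 + w*(-1 - 3))/3 = ⅔ - (4 + w*(-4))/3 = ⅔ - (4 - 4*w)/3 = ⅔ + (-4/3 + 4*w/3) = -⅔ + 4*w/3)
B(-88, 2)/d(k, E(1, -6)) = 7/(-⅔ + (4/3)*(-32/9)) = 7/(-⅔ - 128/27) = 7/(-146/27) = 7*(-27/146) = -189/146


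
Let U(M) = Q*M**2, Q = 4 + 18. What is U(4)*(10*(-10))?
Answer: -35200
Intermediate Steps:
Q = 22
U(M) = 22*M**2
U(4)*(10*(-10)) = (22*4**2)*(10*(-10)) = (22*16)*(-100) = 352*(-100) = -35200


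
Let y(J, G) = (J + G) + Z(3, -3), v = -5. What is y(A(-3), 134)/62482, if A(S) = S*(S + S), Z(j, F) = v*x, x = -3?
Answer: 167/62482 ≈ 0.0026728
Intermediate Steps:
Z(j, F) = 15 (Z(j, F) = -5*(-3) = 15)
A(S) = 2*S**2 (A(S) = S*(2*S) = 2*S**2)
y(J, G) = 15 + G + J (y(J, G) = (J + G) + 15 = (G + J) + 15 = 15 + G + J)
y(A(-3), 134)/62482 = (15 + 134 + 2*(-3)**2)/62482 = (15 + 134 + 2*9)*(1/62482) = (15 + 134 + 18)*(1/62482) = 167*(1/62482) = 167/62482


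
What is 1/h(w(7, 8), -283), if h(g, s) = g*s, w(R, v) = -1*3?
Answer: 1/849 ≈ 0.0011779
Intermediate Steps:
w(R, v) = -3
1/h(w(7, 8), -283) = 1/(-3*(-283)) = 1/849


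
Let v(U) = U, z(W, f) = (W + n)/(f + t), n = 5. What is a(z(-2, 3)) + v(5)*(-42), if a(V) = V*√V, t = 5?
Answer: -210 + 3*√6/32 ≈ -209.77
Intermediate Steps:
z(W, f) = (5 + W)/(5 + f) (z(W, f) = (W + 5)/(f + 5) = (5 + W)/(5 + f))
a(V) = V^(3/2)
a(z(-2, 3)) + v(5)*(-42) = ((5 - 2)/(5 + 3))^(3/2) + 5*(-42) = (3/8)^(3/2) - 210 = 3*√6/32 - 210 = -210 + 3*√6/32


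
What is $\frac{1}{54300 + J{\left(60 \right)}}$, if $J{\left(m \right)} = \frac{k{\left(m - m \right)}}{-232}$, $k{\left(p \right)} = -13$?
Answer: $\frac{232}{12597613} \approx 1.8416 \cdot 10^{-5}$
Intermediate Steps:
$J{\left(m \right)} = \frac{13}{232}$ ($J{\left(m \right)} = - \frac{13}{-232} = \left(-13\right) \left(- \frac{1}{232}\right) = \frac{13}{232}$)
$\frac{1}{54300 + J{\left(60 \right)}} = \frac{1}{54300 + \frac{13}{232}} = \frac{1}{\frac{12597613}{232}} = \frac{232}{12597613}$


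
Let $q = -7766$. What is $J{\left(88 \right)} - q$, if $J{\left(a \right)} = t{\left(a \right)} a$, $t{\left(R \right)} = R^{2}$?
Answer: $689238$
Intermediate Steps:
$J{\left(a \right)} = a^{3}$ ($J{\left(a \right)} = a^{2} a = a^{3}$)
$J{\left(88 \right)} - q = 88^{3} - -7766 = 681472 + 7766 = 689238$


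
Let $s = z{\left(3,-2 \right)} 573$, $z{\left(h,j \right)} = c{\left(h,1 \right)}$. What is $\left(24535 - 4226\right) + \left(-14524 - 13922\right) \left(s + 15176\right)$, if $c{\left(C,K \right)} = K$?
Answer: $-447975745$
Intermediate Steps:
$z{\left(h,j \right)} = 1$
$s = 573$ ($s = 1 \cdot 573 = 573$)
$\left(24535 - 4226\right) + \left(-14524 - 13922\right) \left(s + 15176\right) = \left(24535 - 4226\right) + \left(-14524 - 13922\right) \left(573 + 15176\right) = 20309 - 447996054 = -447975745$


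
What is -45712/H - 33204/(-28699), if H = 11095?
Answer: -943490308/318415405 ≈ -2.9631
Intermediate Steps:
-45712/H - 33204/(-28699) = -45712/11095 - 33204/(-28699) = -45712*1/11095 - 33204*(-1/28699) = -45712/11095 + 33204/28699 = -943490308/318415405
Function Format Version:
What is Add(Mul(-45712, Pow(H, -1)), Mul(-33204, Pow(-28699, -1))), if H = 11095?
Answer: Rational(-943490308, 318415405) ≈ -2.9631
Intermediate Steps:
Add(Mul(-45712, Pow(H, -1)), Mul(-33204, Pow(-28699, -1))) = Add(Mul(-45712, Pow(11095, -1)), Mul(-33204, Pow(-28699, -1))) = Add(Mul(-45712, Rational(1, 11095)), Mul(-33204, Rational(-1, 28699))) = Add(Rational(-45712, 11095), Rational(33204, 28699)) = Rational(-943490308, 318415405)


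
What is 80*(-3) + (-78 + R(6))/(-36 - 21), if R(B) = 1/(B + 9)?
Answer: -204031/855 ≈ -238.63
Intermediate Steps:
R(B) = 1/(9 + B)
80*(-3) + (-78 + R(6))/(-36 - 21) = 80*(-3) + (-78 + 1/(9 + 6))/(-36 - 21) = -240 + (-78 + 1/15)/(-57) = -240 + (-78 + 1/15)*(-1/57) = -240 - 1169/15*(-1/57) = -240 + 1169/855 = -204031/855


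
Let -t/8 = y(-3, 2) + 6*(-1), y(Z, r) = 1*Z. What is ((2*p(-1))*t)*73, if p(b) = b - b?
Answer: 0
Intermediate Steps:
y(Z, r) = Z
p(b) = 0
t = 72 (t = -8*(-3 + 6*(-1)) = -8*(-3 - 6) = -8*(-9) = 72)
((2*p(-1))*t)*73 = ((2*0)*72)*73 = (0*72)*73 = 0*73 = 0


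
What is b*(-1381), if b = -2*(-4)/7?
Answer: -11048/7 ≈ -1578.3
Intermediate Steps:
b = 8/7 (b = 8*(1/7) = 8/7 ≈ 1.1429)
b*(-1381) = (8/7)*(-1381) = -11048/7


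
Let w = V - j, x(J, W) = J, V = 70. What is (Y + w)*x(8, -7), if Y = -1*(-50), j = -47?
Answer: 1336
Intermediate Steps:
Y = 50
w = 117 (w = 70 - 1*(-47) = 70 + 47 = 117)
(Y + w)*x(8, -7) = (50 + 117)*8 = 167*8 = 1336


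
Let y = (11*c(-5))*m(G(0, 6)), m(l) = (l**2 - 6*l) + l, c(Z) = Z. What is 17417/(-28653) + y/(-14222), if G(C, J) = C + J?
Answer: -119124542/203751483 ≈ -0.58466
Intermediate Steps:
m(l) = l**2 - 5*l
y = -330 (y = (11*(-5))*((0 + 6)*(-5 + (0 + 6))) = -330*(-5 + 6) = -330 ≈ -330.00)
17417/(-28653) + y/(-14222) = 17417/(-28653) - 330/(-14222) = 17417*(-1/28653) - 330*(-1/14222) = -17417/28653 + 165/7111 = -119124542/203751483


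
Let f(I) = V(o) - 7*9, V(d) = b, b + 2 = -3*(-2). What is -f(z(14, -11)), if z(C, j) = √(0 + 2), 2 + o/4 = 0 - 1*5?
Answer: 59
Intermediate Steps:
b = 4 (b = -2 - 3*(-2) = -2 + 6 = 4)
o = -28 (o = -8 + 4*(0 - 1*5) = -8 + 4*(0 - 5) = -8 + 4*(-5) = -8 - 20 = -28)
V(d) = 4
z(C, j) = √2
f(I) = -59 (f(I) = 4 - 7*9 = 4 - 63 = -59)
-f(z(14, -11)) = -1*(-59) = 59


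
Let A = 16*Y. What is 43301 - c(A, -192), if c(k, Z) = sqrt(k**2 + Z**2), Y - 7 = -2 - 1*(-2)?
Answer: 43301 - 16*sqrt(193) ≈ 43079.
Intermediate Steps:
Y = 7 (Y = 7 + (-2 - 1*(-2)) = 7 + (-2 + 2) = 7 + 0 = 7)
A = 112 (A = 16*7 = 112)
c(k, Z) = sqrt(Z**2 + k**2)
43301 - c(A, -192) = 43301 - sqrt((-192)**2 + 112**2) = 43301 - sqrt(36864 + 12544) = 43301 - sqrt(49408) = 43301 - 16*sqrt(193)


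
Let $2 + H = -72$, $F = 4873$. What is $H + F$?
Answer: $4799$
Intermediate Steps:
$H = -74$ ($H = -2 - 72 = -74$)
$H + F = -74 + 4873 = 4799$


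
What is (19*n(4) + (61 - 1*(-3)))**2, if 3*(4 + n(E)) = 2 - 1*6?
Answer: 12544/9 ≈ 1393.8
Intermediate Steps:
n(E) = -16/3 (n(E) = -4 + (2 - 1*6)/3 = -4 + (2 - 6)/3 = -4 + (1/3)*(-4) = -4 - 4/3 = -16/3)
(19*n(4) + (61 - 1*(-3)))**2 = (19*(-16/3) + (61 - 1*(-3)))**2 = (-304/3 + (61 + 3))**2 = (-304/3 + 64)**2 = (-112/3)**2 = 12544/9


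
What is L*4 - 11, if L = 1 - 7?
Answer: -35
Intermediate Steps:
L = -6
L*4 - 11 = -6*4 - 11 = -24 - 11 = -35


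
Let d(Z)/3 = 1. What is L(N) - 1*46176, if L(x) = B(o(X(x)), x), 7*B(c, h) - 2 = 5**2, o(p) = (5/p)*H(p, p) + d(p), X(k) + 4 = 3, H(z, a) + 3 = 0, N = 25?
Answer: -323205/7 ≈ -46172.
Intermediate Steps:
H(z, a) = -3 (H(z, a) = -3 + 0 = -3)
X(k) = -1 (X(k) = -4 + 3 = -1)
d(Z) = 3 (d(Z) = 3*1 = 3)
o(p) = 3 - 15/p (o(p) = (5/p)*(-3) + 3 = -15/p + 3 = 3 - 15/p)
B(c, h) = 27/7 (B(c, h) = 2/7 + (1/7)*5**2 = 2/7 + (1/7)*25 = 2/7 + 25/7 = 27/7)
L(x) = 27/7
L(N) - 1*46176 = 27/7 - 1*46176 = 27/7 - 46176 = -323205/7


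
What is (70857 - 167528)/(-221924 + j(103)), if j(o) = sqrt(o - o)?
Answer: 96671/221924 ≈ 0.43560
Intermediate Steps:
j(o) = 0 (j(o) = sqrt(0) = 0)
(70857 - 167528)/(-221924 + j(103)) = (70857 - 167528)/(-221924 + 0) = -96671/(-221924) = -96671*(-1/221924) = 96671/221924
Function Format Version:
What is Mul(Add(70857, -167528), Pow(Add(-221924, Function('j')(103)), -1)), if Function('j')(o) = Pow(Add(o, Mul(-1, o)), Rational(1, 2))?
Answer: Rational(96671, 221924) ≈ 0.43560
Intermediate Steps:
Function('j')(o) = 0 (Function('j')(o) = Pow(0, Rational(1, 2)) = 0)
Mul(Add(70857, -167528), Pow(Add(-221924, Function('j')(103)), -1)) = Mul(Add(70857, -167528), Pow(Add(-221924, 0), -1)) = Mul(-96671, Pow(-221924, -1)) = Mul(-96671, Rational(-1, 221924)) = Rational(96671, 221924)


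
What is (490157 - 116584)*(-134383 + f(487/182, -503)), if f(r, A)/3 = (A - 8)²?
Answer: 242441405540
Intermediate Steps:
f(r, A) = 3*(-8 + A)² (f(r, A) = 3*(A - 8)² = 3*(-8 + A)²)
(490157 - 116584)*(-134383 + f(487/182, -503)) = (490157 - 116584)*(-134383 + 3*(-8 - 503)²) = 373573*(-134383 + 3*(-511)²) = 373573*(-134383 + 3*261121) = 373573*(-134383 + 783363) = 373573*648980 = 242441405540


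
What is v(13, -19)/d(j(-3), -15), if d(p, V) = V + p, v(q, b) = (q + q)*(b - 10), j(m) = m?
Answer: 377/9 ≈ 41.889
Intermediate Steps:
v(q, b) = 2*q*(-10 + b) (v(q, b) = (2*q)*(-10 + b) = 2*q*(-10 + b))
v(13, -19)/d(j(-3), -15) = (2*13*(-10 - 19))/(-15 - 3) = (2*13*(-29))/(-18) = -754*(-1/18) = 377/9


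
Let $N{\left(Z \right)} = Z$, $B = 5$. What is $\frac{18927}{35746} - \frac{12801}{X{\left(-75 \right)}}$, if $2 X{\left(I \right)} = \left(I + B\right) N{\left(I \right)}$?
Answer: $- \frac{135967057}{31277750} \approx -4.3471$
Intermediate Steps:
$X{\left(I \right)} = \frac{I \left(5 + I\right)}{2}$ ($X{\left(I \right)} = \frac{\left(I + 5\right) I}{2} = \frac{\left(5 + I\right) I}{2} = \frac{I \left(5 + I\right)}{2}$)
$\frac{18927}{35746} - \frac{12801}{X{\left(-75 \right)}} = \frac{18927}{35746} - \frac{12801}{\frac{1}{2} \left(-75\right) \left(5 - 75\right)} = 18927 \cdot \frac{1}{35746} - \frac{12801}{\frac{1}{2} \left(-75\right) \left(-70\right)} = \frac{18927}{35746} - \frac{12801}{2625} = \frac{18927}{35746} - \frac{4267}{875} = - \frac{135967057}{31277750}$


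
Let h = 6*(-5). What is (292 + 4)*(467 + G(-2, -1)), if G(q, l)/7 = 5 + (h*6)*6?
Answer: -2089168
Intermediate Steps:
h = -30
G(q, l) = -7525 (G(q, l) = 7*(5 - 30*6*6) = 7*(5 - 180*6) = 7*(5 - 1080) = 7*(-1075) = -7525)
(292 + 4)*(467 + G(-2, -1)) = (292 + 4)*(467 - 7525) = 296*(-7058) = -2089168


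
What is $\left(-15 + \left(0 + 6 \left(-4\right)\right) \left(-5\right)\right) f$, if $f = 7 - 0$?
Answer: $735$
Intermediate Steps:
$f = 7$ ($f = 7 + 0 = 7$)
$\left(-15 + \left(0 + 6 \left(-4\right)\right) \left(-5\right)\right) f = \left(-15 + \left(0 + 6 \left(-4\right)\right) \left(-5\right)\right) 7 = \left(-15 + \left(0 - 24\right) \left(-5\right)\right) 7 = \left(-15 - -120\right) 7 = \left(-15 + 120\right) 7 = 105 \cdot 7 = 735$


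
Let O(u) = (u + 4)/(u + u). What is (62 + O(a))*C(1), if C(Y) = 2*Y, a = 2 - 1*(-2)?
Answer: 126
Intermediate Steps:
a = 4 (a = 2 + 2 = 4)
O(u) = (4 + u)/(2*u) (O(u) = (4 + u)/((2*u)) = (4 + u)*(1/(2*u)) = (4 + u)/(2*u))
(62 + O(a))*C(1) = (62 + (1/2)*(4 + 4)/4)*(2*1) = (62 + (1/2)*(1/4)*8)*2 = (62 + 1)*2 = 63*2 = 126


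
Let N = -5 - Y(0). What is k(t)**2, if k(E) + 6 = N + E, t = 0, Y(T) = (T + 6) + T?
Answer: 289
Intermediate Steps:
Y(T) = 6 + 2*T (Y(T) = (6 + T) + T = 6 + 2*T)
N = -11 (N = -5 - (6 + 2*0) = -5 - (6 + 0) = -5 - 1*6 = -5 - 6 = -11)
k(E) = -17 + E (k(E) = -6 + (-11 + E) = -17 + E)
k(t)**2 = (-17 + 0)**2 = (-17)**2 = 289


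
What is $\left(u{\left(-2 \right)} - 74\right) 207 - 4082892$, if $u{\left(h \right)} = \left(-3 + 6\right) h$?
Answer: $-4099452$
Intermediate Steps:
$u{\left(h \right)} = 3 h$
$\left(u{\left(-2 \right)} - 74\right) 207 - 4082892 = \left(3 \left(-2\right) - 74\right) 207 - 4082892 = \left(-6 - 74\right) 207 - 4082892 = \left(-80\right) 207 - 4082892 = -16560 - 4082892 = -4099452$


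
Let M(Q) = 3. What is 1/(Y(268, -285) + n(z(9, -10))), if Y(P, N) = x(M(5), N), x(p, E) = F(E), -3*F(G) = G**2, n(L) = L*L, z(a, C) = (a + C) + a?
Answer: -1/27011 ≈ -3.7022e-5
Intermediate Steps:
z(a, C) = C + 2*a (z(a, C) = (C + a) + a = C + 2*a)
n(L) = L**2
F(G) = -G**2/3
x(p, E) = -E**2/3
Y(P, N) = -N**2/3
1/(Y(268, -285) + n(z(9, -10))) = 1/(-1/3*(-285)**2 + (-10 + 2*9)**2) = 1/(-1/3*81225 + (-10 + 18)**2) = 1/(-27075 + 8**2) = 1/(-27075 + 64) = 1/(-27011) = -1/27011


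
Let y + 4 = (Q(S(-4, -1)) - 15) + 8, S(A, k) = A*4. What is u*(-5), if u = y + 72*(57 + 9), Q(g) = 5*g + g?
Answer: -23225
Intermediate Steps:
S(A, k) = 4*A
Q(g) = 6*g
y = -107 (y = -4 + ((6*(4*(-4)) - 15) + 8) = -4 + ((6*(-16) - 15) + 8) = -4 + ((-96 - 15) + 8) = -4 + (-111 + 8) = -4 - 103 = -107)
u = 4645 (u = -107 + 72*(57 + 9) = -107 + 72*66 = -107 + 4752 = 4645)
u*(-5) = 4645*(-5) = -23225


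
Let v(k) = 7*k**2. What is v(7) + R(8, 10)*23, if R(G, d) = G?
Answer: 527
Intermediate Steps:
v(7) + R(8, 10)*23 = 7*7**2 + 8*23 = 7*49 + 184 = 343 + 184 = 527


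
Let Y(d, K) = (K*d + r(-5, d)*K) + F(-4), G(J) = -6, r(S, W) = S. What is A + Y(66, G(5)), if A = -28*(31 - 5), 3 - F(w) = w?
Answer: -1087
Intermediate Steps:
F(w) = 3 - w
A = -728 (A = -28*26 = -728)
Y(d, K) = 7 - 5*K + K*d (Y(d, K) = (K*d - 5*K) + (3 - 1*(-4)) = (-5*K + K*d) + (3 + 4) = (-5*K + K*d) + 7 = 7 - 5*K + K*d)
A + Y(66, G(5)) = -728 + (7 - 5*(-6) - 6*66) = -728 + (7 + 30 - 396) = -728 - 359 = -1087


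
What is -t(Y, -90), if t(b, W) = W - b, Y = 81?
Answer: 171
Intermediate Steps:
-t(Y, -90) = -(-90 - 1*81) = -(-90 - 81) = -1*(-171) = 171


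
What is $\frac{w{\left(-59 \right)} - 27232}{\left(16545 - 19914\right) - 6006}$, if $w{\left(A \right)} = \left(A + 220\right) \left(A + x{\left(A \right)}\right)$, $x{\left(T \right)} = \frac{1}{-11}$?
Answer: $\frac{134734}{34375} \approx 3.9195$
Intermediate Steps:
$x{\left(T \right)} = - \frac{1}{11}$
$w{\left(A \right)} = \left(220 + A\right) \left(- \frac{1}{11} + A\right)$ ($w{\left(A \right)} = \left(A + 220\right) \left(A - \frac{1}{11}\right) = \left(220 + A\right) \left(- \frac{1}{11} + A\right)$)
$\frac{w{\left(-59 \right)} - 27232}{\left(16545 - 19914\right) - 6006} = \frac{\left(-20 + \left(-59\right)^{2} + \frac{2419}{11} \left(-59\right)\right) - 27232}{\left(16545 - 19914\right) - 6006} = \frac{\left(-20 + 3481 - \frac{142721}{11}\right) - 27232}{-3369 - 6006} = \frac{- \frac{104650}{11} - 27232}{-9375} = \left(- \frac{404202}{11}\right) \left(- \frac{1}{9375}\right) = \frac{134734}{34375}$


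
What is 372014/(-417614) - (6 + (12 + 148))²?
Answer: -5754071699/208807 ≈ -27557.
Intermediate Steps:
372014/(-417614) - (6 + (12 + 148))² = 372014*(-1/417614) - (6 + 160)² = -186007/208807 - 1*166² = -186007/208807 - 1*27556 = -186007/208807 - 27556 = -5754071699/208807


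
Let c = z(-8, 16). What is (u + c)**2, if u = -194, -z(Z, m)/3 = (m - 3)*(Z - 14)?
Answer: 440896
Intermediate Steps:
z(Z, m) = -3*(-14 + Z)*(-3 + m) (z(Z, m) = -3*(m - 3)*(Z - 14) = -3*(-3 + m)*(-14 + Z) = -3*(-14 + Z)*(-3 + m))
c = 858 (c = -126 + 9*(-8) + 42*16 - 3*(-8)*16 = -126 - 72 + 672 + 384 = 858)
(u + c)**2 = (-194 + 858)**2 = 664**2 = 440896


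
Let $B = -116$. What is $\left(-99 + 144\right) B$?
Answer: $-5220$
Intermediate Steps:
$\left(-99 + 144\right) B = \left(-99 + 144\right) \left(-116\right) = 45 \left(-116\right) = -5220$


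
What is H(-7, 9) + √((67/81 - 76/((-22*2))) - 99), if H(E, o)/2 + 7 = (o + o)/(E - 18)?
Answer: -386/25 + I*√945263/99 ≈ -15.44 + 9.8207*I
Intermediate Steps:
H(E, o) = -14 + 4*o/(-18 + E) (H(E, o) = -14 + 2*((o + o)/(E - 18)) = -14 + 2*((2*o)/(-18 + E)) = -14 + 2*(2*o/(-18 + E)) = -14 + 4*o/(-18 + E))
H(-7, 9) + √((67/81 - 76/((-22*2))) - 99) = 2*(126 - 7*(-7) + 2*9)/(-18 - 7) + √((67/81 - 76/((-22*2))) - 99) = 2*(126 + 49 + 18)/(-25) + √((67*(1/81) - 76/(-44)) - 99) = 2*(-1/25)*193 + √((67/81 - 76*(-1/44)) - 99) = -386/25 + √((67/81 + 19/11) - 99) = -386/25 + √(2276/891 - 99) = -386/25 + √(-85933/891) = -386/25 + I*√945263/99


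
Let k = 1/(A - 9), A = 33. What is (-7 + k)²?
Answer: 27889/576 ≈ 48.418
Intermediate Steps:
k = 1/24 (k = 1/(33 - 9) = 1/24 ≈ 0.041667)
(-7 + k)² = (-7 + 1/24)² = (-167/24)² = 27889/576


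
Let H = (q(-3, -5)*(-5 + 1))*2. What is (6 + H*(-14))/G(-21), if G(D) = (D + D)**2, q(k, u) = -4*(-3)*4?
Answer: 299/98 ≈ 3.0510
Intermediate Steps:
q(k, u) = 48 (q(k, u) = 12*4 = 48)
G(D) = 4*D**2 (G(D) = (2*D)**2 = 4*D**2)
H = -384 (H = (48*(-5 + 1))*2 = (48*(-4))*2 = -192*2 = -384)
(6 + H*(-14))/G(-21) = (6 - 384*(-14))/((4*(-21)**2)) = (6 + 5376)/((4*441)) = 5382/1764 = 5382*(1/1764) = 299/98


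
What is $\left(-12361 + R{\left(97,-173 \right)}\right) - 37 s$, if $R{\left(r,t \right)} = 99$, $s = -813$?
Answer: $17819$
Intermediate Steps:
$\left(-12361 + R{\left(97,-173 \right)}\right) - 37 s = \left(-12361 + 99\right) - -30081 = -12262 + 30081 = 17819$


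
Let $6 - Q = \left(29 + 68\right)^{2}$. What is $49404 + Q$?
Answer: $40001$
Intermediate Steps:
$Q = -9403$ ($Q = 6 - \left(29 + 68\right)^{2} = 6 - 97^{2} = 6 - 9409 = -9403$)
$49404 + Q = 49404 - 9403 = 40001$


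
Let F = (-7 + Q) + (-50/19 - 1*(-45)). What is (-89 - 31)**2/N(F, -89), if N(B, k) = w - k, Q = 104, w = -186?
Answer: -14400/97 ≈ -148.45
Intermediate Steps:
F = 2648/19 (F = (-7 + 104) + (-50/19 - 1*(-45)) = 97 + (-50*1/19 + 45) = 97 + (-50/19 + 45) = 97 + 805/19 = 2648/19 ≈ 139.37)
N(B, k) = -186 - k
(-89 - 31)**2/N(F, -89) = (-89 - 31)**2/(-186 - 1*(-89)) = (-120)**2/(-186 + 89) = 14400/(-97) = 14400*(-1/97) = -14400/97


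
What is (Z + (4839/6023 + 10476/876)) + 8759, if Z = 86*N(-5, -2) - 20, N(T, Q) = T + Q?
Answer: 3583279349/439679 ≈ 8149.8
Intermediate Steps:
N(T, Q) = Q + T
Z = -622 (Z = 86*(-2 - 5) - 20 = 86*(-7) - 20 = -602 - 20 = -622)
(Z + (4839/6023 + 10476/876)) + 8759 = (-622 + (4839/6023 + 10476/876)) + 8759 = (-622 + (4839*(1/6023) + 10476*(1/876))) + 8759 = (-622 + (4839/6023 + 873/73)) + 8759 = (-622 + 5611326/439679) + 8759 = -267869012/439679 + 8759 = 3583279349/439679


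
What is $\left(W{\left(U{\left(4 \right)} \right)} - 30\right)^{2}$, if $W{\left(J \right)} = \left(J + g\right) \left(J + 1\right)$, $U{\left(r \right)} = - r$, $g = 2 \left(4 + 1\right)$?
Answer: $2304$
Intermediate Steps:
$g = 10$ ($g = 2 \cdot 5 = 10$)
$W{\left(J \right)} = \left(1 + J\right) \left(10 + J\right)$ ($W{\left(J \right)} = \left(J + 10\right) \left(J + 1\right) = \left(10 + J\right) \left(1 + J\right) = \left(1 + J\right) \left(10 + J\right)$)
$\left(W{\left(U{\left(4 \right)} \right)} - 30\right)^{2} = \left(\left(10 + \left(\left(-1\right) 4\right)^{2} + 11 \left(\left(-1\right) 4\right)\right) - 30\right)^{2} = \left(\left(10 + \left(-4\right)^{2} + 11 \left(-4\right)\right) - 30\right)^{2} = \left(\left(10 + 16 - 44\right) - 30\right)^{2} = \left(-18 - 30\right)^{2} = \left(-48\right)^{2} = 2304$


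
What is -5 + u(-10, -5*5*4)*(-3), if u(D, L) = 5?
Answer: -20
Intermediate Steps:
-5 + u(-10, -5*5*4)*(-3) = -5 + 5*(-3) = -5 - 15 = -20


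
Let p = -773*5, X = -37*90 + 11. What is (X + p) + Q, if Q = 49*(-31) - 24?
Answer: -8727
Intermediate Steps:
X = -3319 (X = -3330 + 11 = -3319)
Q = -1543 (Q = -1519 - 24 = -1543)
p = -3865 (p = -1*3865 = -3865)
(X + p) + Q = (-3319 - 3865) - 1543 = -7184 - 1543 = -8727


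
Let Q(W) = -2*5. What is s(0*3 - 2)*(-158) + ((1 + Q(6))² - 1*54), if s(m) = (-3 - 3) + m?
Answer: 1291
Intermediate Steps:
Q(W) = -10
s(m) = -6 + m
s(0*3 - 2)*(-158) + ((1 + Q(6))² - 1*54) = (-6 + (0*3 - 2))*(-158) + ((1 - 10)² - 1*54) = (-6 + (0 - 2))*(-158) + ((-9)² - 54) = (-6 - 2)*(-158) + (81 - 54) = -8*(-158) + 27 = 1264 + 27 = 1291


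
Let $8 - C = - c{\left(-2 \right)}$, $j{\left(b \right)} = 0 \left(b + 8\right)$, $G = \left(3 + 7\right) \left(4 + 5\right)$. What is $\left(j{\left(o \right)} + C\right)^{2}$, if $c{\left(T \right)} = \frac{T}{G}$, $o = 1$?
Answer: $\frac{128881}{2025} \approx 63.645$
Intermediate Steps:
$G = 90$ ($G = 10 \cdot 9 = 90$)
$c{\left(T \right)} = \frac{T}{90}$
$j{\left(b \right)} = 0$ ($j{\left(b \right)} = 0 \left(8 + b\right) = 0$)
$C = \frac{359}{45}$ ($C = 8 - - \frac{-2}{90} = 8 - \left(-1\right) \left(- \frac{1}{45}\right) = 8 - \frac{1}{45} = \frac{359}{45} \approx 7.9778$)
$\left(j{\left(o \right)} + C\right)^{2} = \left(0 + \frac{359}{45}\right)^{2} = \left(\frac{359}{45}\right)^{2} = \frac{128881}{2025}$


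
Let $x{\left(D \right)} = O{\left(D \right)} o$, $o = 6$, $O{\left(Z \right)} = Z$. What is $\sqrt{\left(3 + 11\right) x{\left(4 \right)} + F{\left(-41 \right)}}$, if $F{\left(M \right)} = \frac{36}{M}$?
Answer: $\frac{2 \sqrt{140835}}{41} \approx 18.306$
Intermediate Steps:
$x{\left(D \right)} = 6 D$ ($x{\left(D \right)} = D 6 = 6 D$)
$\sqrt{\left(3 + 11\right) x{\left(4 \right)} + F{\left(-41 \right)}} = \sqrt{\left(3 + 11\right) 6 \cdot 4 + \frac{36}{-41}} = \sqrt{14 \cdot 24 + 36 \left(- \frac{1}{41}\right)} = \sqrt{336 - \frac{36}{41}} = \sqrt{\frac{13740}{41}} = \frac{2 \sqrt{140835}}{41}$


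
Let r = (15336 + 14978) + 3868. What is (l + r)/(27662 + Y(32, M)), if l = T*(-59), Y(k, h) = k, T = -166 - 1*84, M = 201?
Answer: 24466/13847 ≈ 1.7669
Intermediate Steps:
T = -250 (T = -166 - 84 = -250)
l = 14750 (l = -250*(-59) = 14750)
r = 34182 (r = 30314 + 3868 = 34182)
(l + r)/(27662 + Y(32, M)) = (14750 + 34182)/(27662 + 32) = 48932/27694 = 48932*(1/27694) = 24466/13847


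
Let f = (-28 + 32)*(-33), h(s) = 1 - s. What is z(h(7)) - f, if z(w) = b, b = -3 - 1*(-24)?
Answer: 153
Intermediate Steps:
b = 21 (b = -3 + 24 = 21)
f = -132 (f = 4*(-33) = -132)
z(w) = 21
z(h(7)) - f = 21 - 1*(-132) = 21 + 132 = 153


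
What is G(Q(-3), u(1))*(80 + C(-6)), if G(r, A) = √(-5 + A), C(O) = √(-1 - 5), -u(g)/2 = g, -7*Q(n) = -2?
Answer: -√42 + 80*I*√7 ≈ -6.4807 + 211.66*I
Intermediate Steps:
Q(n) = 2/7 (Q(n) = -⅐*(-2) = 2/7)
u(g) = -2*g
C(O) = I*√6 (C(O) = √(-6) = I*√6)
G(Q(-3), u(1))*(80 + C(-6)) = √(-5 - 2*1)*(80 + I*√6) = √(-5 - 2)*(80 + I*√6) = √(-7)*(80 + I*√6) = (I*√7)*(80 + I*√6) = I*√7*(80 + I*√6)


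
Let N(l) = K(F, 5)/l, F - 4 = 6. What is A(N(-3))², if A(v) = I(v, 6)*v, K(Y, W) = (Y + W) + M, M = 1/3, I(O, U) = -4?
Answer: 33856/81 ≈ 417.98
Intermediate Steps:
F = 10 (F = 4 + 6 = 10)
M = ⅓ (M = 1*(⅓) = ⅓ ≈ 0.33333)
K(Y, W) = ⅓ + W + Y (K(Y, W) = (Y + W) + ⅓ = (W + Y) + ⅓ = ⅓ + W + Y)
N(l) = 46/(3*l) (N(l) = (⅓ + 5 + 10)/l = 46/(3*l))
A(v) = -4*v
A(N(-3))² = (-184/(3*(-3)))² = (-184*(-1)/(3*3))² = (-4*(-46/9))² = (184/9)² = 33856/81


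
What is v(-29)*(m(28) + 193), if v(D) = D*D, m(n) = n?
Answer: 185861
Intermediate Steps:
v(D) = D²
v(-29)*(m(28) + 193) = (-29)²*(28 + 193) = 841*221 = 185861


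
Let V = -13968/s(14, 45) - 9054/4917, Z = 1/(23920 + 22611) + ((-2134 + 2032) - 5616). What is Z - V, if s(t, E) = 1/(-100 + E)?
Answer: -59025231632825/76264309 ≈ -7.7396e+5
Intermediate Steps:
Z = -266064257/46531 (Z = 1/46531 + (-102 - 5616) = 1/46531 - 5718 = -266064257/46531 ≈ -5718.0)
V = 1259142342/1639 (V = -13968/(1/(-100 + 45)) - 9054/4917 = -13968/(1/(-55)) - 9054*1/4917 = -13968/(-1/55) - 3018/1639 = -13968*(-55) - 3018/1639 = 768240 - 3018/1639 = 1259142342/1639 ≈ 7.6824e+5)
Z - V = -266064257/46531 - 1*1259142342/1639 = -266064257/46531 - 1259142342/1639 = -59025231632825/76264309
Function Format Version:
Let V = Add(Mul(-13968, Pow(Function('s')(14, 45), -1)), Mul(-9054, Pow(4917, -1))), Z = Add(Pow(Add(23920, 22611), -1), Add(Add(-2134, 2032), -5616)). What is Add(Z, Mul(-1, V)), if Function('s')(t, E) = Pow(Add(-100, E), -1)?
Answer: Rational(-59025231632825, 76264309) ≈ -7.7396e+5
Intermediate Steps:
Z = Rational(-266064257, 46531) (Z = Add(Pow(46531, -1), Add(-102, -5616)) = Add(Rational(1, 46531), -5718) = Rational(-266064257, 46531) ≈ -5718.0)
V = Rational(1259142342, 1639) (V = Add(Mul(-13968, Pow(Pow(Add(-100, 45), -1), -1)), Mul(-9054, Pow(4917, -1))) = Add(Mul(-13968, Pow(Pow(-55, -1), -1)), Mul(-9054, Rational(1, 4917))) = Add(Mul(-13968, Pow(Rational(-1, 55), -1)), Rational(-3018, 1639)) = Add(Mul(-13968, -55), Rational(-3018, 1639)) = Add(768240, Rational(-3018, 1639)) = Rational(1259142342, 1639) ≈ 7.6824e+5)
Add(Z, Mul(-1, V)) = Add(Rational(-266064257, 46531), Mul(-1, Rational(1259142342, 1639))) = Add(Rational(-266064257, 46531), Rational(-1259142342, 1639)) = Rational(-59025231632825, 76264309)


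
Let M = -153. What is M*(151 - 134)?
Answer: -2601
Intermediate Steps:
M*(151 - 134) = -153*(151 - 134) = -153*17 = -2601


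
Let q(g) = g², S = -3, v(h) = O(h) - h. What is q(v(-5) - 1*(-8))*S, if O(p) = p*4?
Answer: -147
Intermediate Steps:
O(p) = 4*p
v(h) = 3*h (v(h) = 4*h - h = 3*h)
q(v(-5) - 1*(-8))*S = (3*(-5) - 1*(-8))²*(-3) = (-15 + 8)²*(-3) = (-7)²*(-3) = 49*(-3) = -147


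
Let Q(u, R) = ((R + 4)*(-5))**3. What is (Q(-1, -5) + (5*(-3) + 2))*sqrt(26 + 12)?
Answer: 112*sqrt(38) ≈ 690.41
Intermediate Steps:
Q(u, R) = (-20 - 5*R)**3 (Q(u, R) = ((4 + R)*(-5))**3 = (-20 - 5*R)**3)
(Q(-1, -5) + (5*(-3) + 2))*sqrt(26 + 12) = (-125*(4 - 5)**3 + (5*(-3) + 2))*sqrt(26 + 12) = (-125*(-1)**3 + (-15 + 2))*sqrt(38) = (-125*(-1) - 13)*sqrt(38) = (125 - 13)*sqrt(38) = 112*sqrt(38)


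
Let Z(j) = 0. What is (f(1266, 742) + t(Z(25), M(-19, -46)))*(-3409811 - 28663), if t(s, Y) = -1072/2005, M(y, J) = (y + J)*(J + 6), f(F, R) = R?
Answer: -5111766110412/2005 ≈ -2.5495e+9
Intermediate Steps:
M(y, J) = (6 + J)*(J + y) (M(y, J) = (J + y)*(6 + J) = (6 + J)*(J + y))
t(s, Y) = -1072/2005 (t(s, Y) = -1072*1/2005 = -1072/2005)
(f(1266, 742) + t(Z(25), M(-19, -46)))*(-3409811 - 28663) = (742 - 1072/2005)*(-3409811 - 28663) = (1486638/2005)*(-3438474) = -5111766110412/2005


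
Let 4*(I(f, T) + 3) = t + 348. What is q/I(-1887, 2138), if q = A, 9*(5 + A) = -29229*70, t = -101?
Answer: -545620/141 ≈ -3869.6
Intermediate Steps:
A = -682025/3 (A = -5 + (-29229*70)/9 = -5 + (1/9)*(-2046030) = -5 - 682010/3 = -682025/3 ≈ -2.2734e+5)
q = -682025/3 ≈ -2.2734e+5
I(f, T) = 235/4 (I(f, T) = -3 + (-101 + 348)/4 = -3 + (1/4)*247 = -3 + 247/4 = 235/4)
q/I(-1887, 2138) = -682025/(3*235/4) = -682025/3*4/235 = -545620/141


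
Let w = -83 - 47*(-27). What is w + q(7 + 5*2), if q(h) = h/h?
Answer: 1187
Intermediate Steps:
w = 1186 (w = -83 + 1269 = 1186)
q(h) = 1
w + q(7 + 5*2) = 1186 + 1 = 1187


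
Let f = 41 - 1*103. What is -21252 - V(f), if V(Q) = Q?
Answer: -21190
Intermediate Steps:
f = -62 (f = 41 - 103 = -62)
-21252 - V(f) = -21252 - 1*(-62) = -21252 + 62 = -21190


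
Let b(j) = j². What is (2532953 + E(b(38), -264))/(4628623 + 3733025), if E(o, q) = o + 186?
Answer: 844861/2787216 ≈ 0.30312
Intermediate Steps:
E(o, q) = 186 + o
(2532953 + E(b(38), -264))/(4628623 + 3733025) = (2532953 + (186 + 38²))/(4628623 + 3733025) = (2532953 + (186 + 1444))/8361648 = (2532953 + 1630)*(1/8361648) = 2534583*(1/8361648) = 844861/2787216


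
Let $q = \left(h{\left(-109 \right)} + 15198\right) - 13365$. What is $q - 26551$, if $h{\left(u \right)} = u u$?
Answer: $-12837$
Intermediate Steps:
$h{\left(u \right)} = u^{2}$
$q = 13714$ ($q = \left(\left(-109\right)^{2} + 15198\right) - 13365 = \left(11881 + 15198\right) - 13365 = 27079 - 13365 = 13714$)
$q - 26551 = 13714 - 26551 = -12837$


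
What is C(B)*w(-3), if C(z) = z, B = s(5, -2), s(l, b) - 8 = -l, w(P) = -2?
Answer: -6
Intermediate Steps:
s(l, b) = 8 - l
B = 3 (B = 8 - 1*5 = 8 - 5 = 3)
C(B)*w(-3) = 3*(-2) = -6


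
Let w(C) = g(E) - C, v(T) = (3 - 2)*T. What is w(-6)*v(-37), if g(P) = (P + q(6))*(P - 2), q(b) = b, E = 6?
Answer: -1998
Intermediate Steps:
v(T) = T (v(T) = 1*T = T)
g(P) = (-2 + P)*(6 + P) (g(P) = (P + 6)*(P - 2) = (6 + P)*(-2 + P) = (-2 + P)*(6 + P))
w(C) = 48 - C (w(C) = (-12 + 6² + 4*6) - C = (-12 + 36 + 24) - C = 48 - C)
w(-6)*v(-37) = (48 - 1*(-6))*(-37) = (48 + 6)*(-37) = 54*(-37) = -1998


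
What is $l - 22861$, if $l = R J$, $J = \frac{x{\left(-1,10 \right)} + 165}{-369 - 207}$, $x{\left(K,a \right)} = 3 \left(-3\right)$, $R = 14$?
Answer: $- \frac{548755}{24} \approx -22865.0$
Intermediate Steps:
$x{\left(K,a \right)} = -9$
$J = - \frac{13}{48}$ ($J = \frac{-9 + 165}{-369 - 207} = \frac{156}{-576} = 156 \left(- \frac{1}{576}\right) = - \frac{13}{48} \approx -0.27083$)
$l = - \frac{91}{24}$ ($l = 14 \left(- \frac{13}{48}\right) = - \frac{91}{24} \approx -3.7917$)
$l - 22861 = - \frac{91}{24} - 22861 = - \frac{548755}{24}$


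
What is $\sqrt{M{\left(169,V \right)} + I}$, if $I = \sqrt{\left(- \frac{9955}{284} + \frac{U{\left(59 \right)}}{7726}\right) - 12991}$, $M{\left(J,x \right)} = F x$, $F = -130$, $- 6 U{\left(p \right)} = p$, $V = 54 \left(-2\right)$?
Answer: $\frac{2 \sqrt{2376379184731110 + 8228190 i \sqrt{5511902385657}}}{822819} \approx 118.49 + 0.4816 i$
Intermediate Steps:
$V = -108$
$U{\left(p \right)} = - \frac{p}{6}$
$M{\left(J,x \right)} = - 130 x$
$I = \frac{40 i \sqrt{5511902385657}}{822819}$ ($I = \sqrt{\left(- \frac{9955}{284} + \frac{\left(- \frac{1}{6}\right) 59}{7726}\right) - 12991} = \sqrt{\left(\left(-9955\right) \frac{1}{284} - \frac{59}{46356}\right) - 12991} = \sqrt{\left(- \frac{9955}{284} - \frac{59}{46356}\right) - 12991} = \sqrt{- \frac{28843171}{822819} - 12991} = \sqrt{- \frac{10718084800}{822819}} = \frac{40 i \sqrt{5511902385657}}{822819} \approx 114.13 i$)
$\sqrt{M{\left(169,V \right)} + I} = \sqrt{\left(-130\right) \left(-108\right) + \frac{40 i \sqrt{5511902385657}}{822819}} = \sqrt{14040 + \frac{40 i \sqrt{5511902385657}}{822819}}$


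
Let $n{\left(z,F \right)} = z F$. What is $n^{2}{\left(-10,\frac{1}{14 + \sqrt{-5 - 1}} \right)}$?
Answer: $\frac{100}{\left(14 + i \sqrt{6}\right)^{2}} \approx 0.46564 - 0.16809 i$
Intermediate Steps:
$n{\left(z,F \right)} = F z$
$n^{2}{\left(-10,\frac{1}{14 + \sqrt{-5 - 1}} \right)} = \left(\frac{1}{14 + \sqrt{-5 - 1}} \left(-10\right)\right)^{2} = \left(\frac{1}{14 + \sqrt{-6}} \left(-10\right)\right)^{2} = \left(\frac{1}{14 + i \sqrt{6}} \left(-10\right)\right)^{2} = \left(- \frac{10}{14 + i \sqrt{6}}\right)^{2} = \frac{100}{\left(14 + i \sqrt{6}\right)^{2}}$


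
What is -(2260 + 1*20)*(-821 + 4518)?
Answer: -8429160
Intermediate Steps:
-(2260 + 1*20)*(-821 + 4518) = -(2260 + 20)*3697 = -2280*3697 = -1*8429160 = -8429160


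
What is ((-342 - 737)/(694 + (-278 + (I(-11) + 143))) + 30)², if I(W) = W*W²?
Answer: 587529121/595984 ≈ 985.81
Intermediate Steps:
I(W) = W³
((-342 - 737)/(694 + (-278 + (I(-11) + 143))) + 30)² = ((-342 - 737)/(694 + (-278 + ((-11)³ + 143))) + 30)² = (-1079/(694 + (-278 + (-1331 + 143))) + 30)² = (-1079/(694 + (-278 - 1188)) + 30)² = (-1079/(694 - 1466) + 30)² = (-1079/(-772) + 30)² = (-1079*(-1/772) + 30)² = (1079/772 + 30)² = (24239/772)² = 587529121/595984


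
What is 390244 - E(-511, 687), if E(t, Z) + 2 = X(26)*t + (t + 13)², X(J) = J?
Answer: 155528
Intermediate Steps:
E(t, Z) = -2 + (13 + t)² + 26*t (E(t, Z) = -2 + (26*t + (t + 13)²) = -2 + (26*t + (13 + t)²) = -2 + ((13 + t)² + 26*t) = -2 + (13 + t)² + 26*t)
390244 - E(-511, 687) = 390244 - (167 + (-511)² + 52*(-511)) = 390244 - (167 + 261121 - 26572) = 390244 - 1*234716 = 390244 - 234716 = 155528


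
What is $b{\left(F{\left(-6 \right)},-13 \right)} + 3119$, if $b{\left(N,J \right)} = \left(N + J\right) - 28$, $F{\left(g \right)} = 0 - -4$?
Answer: $3082$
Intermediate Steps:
$F{\left(g \right)} = 4$ ($F{\left(g \right)} = 0 + 4 = 4$)
$b{\left(N,J \right)} = -28 + J + N$ ($b{\left(N,J \right)} = \left(J + N\right) - 28 = -28 + J + N$)
$b{\left(F{\left(-6 \right)},-13 \right)} + 3119 = \left(-28 - 13 + 4\right) + 3119 = -37 + 3119 = 3082$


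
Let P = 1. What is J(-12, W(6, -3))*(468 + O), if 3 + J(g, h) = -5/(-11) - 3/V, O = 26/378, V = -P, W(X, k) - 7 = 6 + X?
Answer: 442325/2079 ≈ 212.76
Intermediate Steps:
W(X, k) = 13 + X (W(X, k) = 7 + (6 + X) = 13 + X)
V = -1 (V = -1*1 = -1)
O = 13/189 (O = 26*(1/378) = 13/189 ≈ 0.068783)
J(g, h) = 5/11 (J(g, h) = -3 + (-5/(-11) - 3/(-1)) = -3 + (-5*(-1/11) - 3*(-1)) = -3 + (5/11 + 3) = -3 + 38/11 = 5/11)
J(-12, W(6, -3))*(468 + O) = 5*(468 + 13/189)/11 = (5/11)*(88465/189) = 442325/2079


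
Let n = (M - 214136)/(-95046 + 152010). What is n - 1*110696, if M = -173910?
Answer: -3153037495/28482 ≈ -1.1070e+5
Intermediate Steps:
n = -194023/28482 (n = (-173910 - 214136)/(-95046 + 152010) = -388046/56964 = -388046*1/56964 = -194023/28482 ≈ -6.8121)
n - 1*110696 = -194023/28482 - 1*110696 = -194023/28482 - 110696 = -3153037495/28482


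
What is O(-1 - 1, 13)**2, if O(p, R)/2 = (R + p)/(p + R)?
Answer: 4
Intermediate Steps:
O(p, R) = 2 (O(p, R) = 2*((R + p)/(p + R)) = 2*((R + p)/(R + p)) = 2*1 = 2)
O(-1 - 1, 13)**2 = 2**2 = 4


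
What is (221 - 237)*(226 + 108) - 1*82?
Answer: -5426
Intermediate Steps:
(221 - 237)*(226 + 108) - 1*82 = -16*334 - 82 = -5344 - 82 = -5426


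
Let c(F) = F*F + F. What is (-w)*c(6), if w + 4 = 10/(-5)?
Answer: 252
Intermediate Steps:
w = -6 (w = -4 + 10/(-5) = -4 + 10*(-⅕) = -4 - 2 = -6)
c(F) = F + F² (c(F) = F² + F = F + F²)
(-w)*c(6) = (-1*(-6))*(6*(1 + 6)) = 6*(6*7) = 6*42 = 252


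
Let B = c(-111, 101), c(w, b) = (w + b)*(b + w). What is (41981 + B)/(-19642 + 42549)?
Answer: 42081/22907 ≈ 1.8370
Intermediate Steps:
c(w, b) = (b + w)² (c(w, b) = (b + w)*(b + w) = (b + w)²)
B = 100 (B = (101 - 111)² = (-10)² = 100)
(41981 + B)/(-19642 + 42549) = (41981 + 100)/(-19642 + 42549) = 42081/22907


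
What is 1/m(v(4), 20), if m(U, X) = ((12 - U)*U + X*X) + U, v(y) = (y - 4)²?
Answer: 1/400 ≈ 0.0025000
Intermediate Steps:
v(y) = (-4 + y)²
m(U, X) = U + X² + U*(12 - U) (m(U, X) = (U*(12 - U) + X²) + U = (X² + U*(12 - U)) + U = U + X² + U*(12 - U))
1/m(v(4), 20) = 1/(20² - ((-4 + 4)²)² + 13*(-4 + 4)²) = 1/(400 - (0²)² + 13*0²) = 1/(400 - 1*0² + 13*0) = 1/(400 - 1*0 + 0) = 1/(400 + 0 + 0) = 1/400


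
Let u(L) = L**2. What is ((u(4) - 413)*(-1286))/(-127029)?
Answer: -510542/127029 ≈ -4.0191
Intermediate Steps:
((u(4) - 413)*(-1286))/(-127029) = ((4**2 - 413)*(-1286))/(-127029) = ((16 - 413)*(-1286))*(-1/127029) = -397*(-1286)*(-1/127029) = 510542*(-1/127029) = -510542/127029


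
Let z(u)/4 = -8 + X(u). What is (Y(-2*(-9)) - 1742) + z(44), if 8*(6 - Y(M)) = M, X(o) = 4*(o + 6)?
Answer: -3881/4 ≈ -970.25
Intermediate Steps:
X(o) = 24 + 4*o (X(o) = 4*(6 + o) = 24 + 4*o)
z(u) = 64 + 16*u (z(u) = 4*(-8 + (24 + 4*u)) = 4*(16 + 4*u) = 64 + 16*u)
Y(M) = 6 - M/8
(Y(-2*(-9)) - 1742) + z(44) = ((6 - (-1)*(-9)/4) - 1742) + (64 + 16*44) = ((6 - ⅛*18) - 1742) + (64 + 704) = ((6 - 9/4) - 1742) + 768 = (15/4 - 1742) + 768 = -6953/4 + 768 = -3881/4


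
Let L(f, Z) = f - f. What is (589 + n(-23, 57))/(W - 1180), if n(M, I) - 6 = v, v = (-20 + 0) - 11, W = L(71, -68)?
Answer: -141/295 ≈ -0.47797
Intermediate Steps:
L(f, Z) = 0
W = 0
v = -31 (v = -20 - 11 = -31)
n(M, I) = -25 (n(M, I) = 6 - 31 = -25)
(589 + n(-23, 57))/(W - 1180) = (589 - 25)/(0 - 1180) = 564/(-1180) = 564*(-1/1180) = -141/295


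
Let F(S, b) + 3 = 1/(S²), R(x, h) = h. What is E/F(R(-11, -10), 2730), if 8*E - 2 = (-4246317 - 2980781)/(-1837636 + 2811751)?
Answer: 573790/2532699 ≈ 0.22655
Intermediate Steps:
F(S, b) = -3 + S⁻² (F(S, b) = -3 + 1/(S²) = -3 + S⁻²)
E = -1319717/1948230 (E = ¼ + ((-4246317 - 2980781)/(-1837636 + 2811751))/8 = ¼ + (-7227098/974115)/8 = ¼ + (-7227098*1/974115)/8 = ¼ + (⅛)*(-7227098/974115) = ¼ - 3613549/3896460 = -1319717/1948230 ≈ -0.67739)
E/F(R(-11, -10), 2730) = -1319717/(1948230*(-3 + (-10)⁻²)) = -1319717/(1948230*(-3 + 1/100)) = -1319717/(1948230*(-299/100)) = -1319717/1948230*(-100/299) = 573790/2532699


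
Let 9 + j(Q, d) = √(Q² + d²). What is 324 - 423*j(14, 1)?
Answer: 4131 - 423*√197 ≈ -1806.1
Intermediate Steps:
j(Q, d) = -9 + √(Q² + d²)
324 - 423*j(14, 1) = 324 - 423*(-9 + √(14² + 1²)) = 324 - 423*(-9 + √(196 + 1)) = 324 - 423*(-9 + √197) = 324 + (3807 - 423*√197) = 4131 - 423*√197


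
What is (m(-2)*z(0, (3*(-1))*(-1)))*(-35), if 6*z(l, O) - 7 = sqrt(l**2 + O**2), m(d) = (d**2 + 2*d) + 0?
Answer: 0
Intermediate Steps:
m(d) = d**2 + 2*d
z(l, O) = 7/6 + sqrt(O**2 + l**2)/6 (z(l, O) = 7/6 + sqrt(l**2 + O**2)/6 = 7/6 + sqrt(O**2 + l**2)/6)
(m(-2)*z(0, (3*(-1))*(-1)))*(-35) = ((-2*(2 - 2))*(7/6 + sqrt(((3*(-1))*(-1))**2 + 0**2)/6))*(-35) = ((-2*0)*(7/6 + sqrt((-3*(-1))**2 + 0)/6))*(-35) = (0*(7/6 + sqrt(3**2 + 0)/6))*(-35) = (0*(7/6 + sqrt(9 + 0)/6))*(-35) = (0*(7/6 + sqrt(9)/6))*(-35) = (0*(7/6 + (1/6)*3))*(-35) = (0*(7/6 + 1/2))*(-35) = (0*(5/3))*(-35) = 0*(-35) = 0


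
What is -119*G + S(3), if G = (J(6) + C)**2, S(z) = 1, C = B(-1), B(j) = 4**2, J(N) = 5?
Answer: -52478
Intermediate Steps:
B(j) = 16
C = 16
G = 441 (G = (5 + 16)**2 = 21**2 = 441)
-119*G + S(3) = -119*441 + 1 = -52479 + 1 = -52478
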